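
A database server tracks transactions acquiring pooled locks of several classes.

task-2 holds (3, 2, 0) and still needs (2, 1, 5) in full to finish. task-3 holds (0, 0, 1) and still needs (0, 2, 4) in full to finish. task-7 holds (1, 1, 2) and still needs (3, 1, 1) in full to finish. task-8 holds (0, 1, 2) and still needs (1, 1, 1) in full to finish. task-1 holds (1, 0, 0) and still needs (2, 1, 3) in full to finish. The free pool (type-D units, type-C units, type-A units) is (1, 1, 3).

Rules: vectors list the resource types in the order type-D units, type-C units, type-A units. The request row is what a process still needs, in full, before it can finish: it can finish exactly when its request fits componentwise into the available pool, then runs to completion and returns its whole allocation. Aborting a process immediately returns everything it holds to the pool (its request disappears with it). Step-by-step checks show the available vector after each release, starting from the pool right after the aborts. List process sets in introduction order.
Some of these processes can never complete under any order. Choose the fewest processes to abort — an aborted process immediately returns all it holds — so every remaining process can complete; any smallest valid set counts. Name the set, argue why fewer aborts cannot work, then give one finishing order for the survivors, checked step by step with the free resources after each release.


Abort task-7.
Key observation: the returned (1, 1, 2) from task-7 is what brings task-1 — unrunnable before, under any order — into play at step 2.
Why nothing smaller works: aborting no one leaves the state deadlocked as given.
The survivors complete as task-3, task-1, task-8, task-2. Step-by-step check (starting from the post-abort pool):
  pool = (2, 2, 5)
  run task-3 (needs (0, 2, 4), free (2, 2, 5)); after release of (0, 0, 1) the pool is (2, 2, 6)
  run task-1 (needs (2, 1, 3), free (2, 2, 6)); after release of (1, 0, 0) the pool is (3, 2, 6)
  run task-8 (needs (1, 1, 1), free (3, 2, 6)); after release of (0, 1, 2) the pool is (3, 3, 8)
  run task-2 (needs (2, 1, 5), free (3, 3, 8)); after release of (3, 2, 0) the pool is (6, 5, 8)


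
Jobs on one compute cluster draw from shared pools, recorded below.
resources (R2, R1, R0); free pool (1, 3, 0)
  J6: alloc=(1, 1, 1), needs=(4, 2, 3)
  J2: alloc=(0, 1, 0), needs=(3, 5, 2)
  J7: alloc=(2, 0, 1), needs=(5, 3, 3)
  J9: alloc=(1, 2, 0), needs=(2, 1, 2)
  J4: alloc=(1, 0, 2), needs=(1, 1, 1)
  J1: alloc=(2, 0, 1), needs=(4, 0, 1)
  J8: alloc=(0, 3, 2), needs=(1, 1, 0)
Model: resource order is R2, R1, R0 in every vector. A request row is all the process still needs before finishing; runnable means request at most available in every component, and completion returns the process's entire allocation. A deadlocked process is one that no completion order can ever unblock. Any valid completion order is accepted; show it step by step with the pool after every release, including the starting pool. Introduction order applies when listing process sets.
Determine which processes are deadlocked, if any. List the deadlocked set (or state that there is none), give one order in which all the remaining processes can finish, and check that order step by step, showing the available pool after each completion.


Deadlocked set: J6, J7 and J1.
Key observation: the wall is R2: completing J8, J4, J9, J2 brings the pool only to (3, 9, 4), and all the rest need more.
A valid finishing order for the others: J8, J4, J9, J2. Step-by-step check:
  pool = (1, 3, 0)
  J8 needs (1, 1, 0) <= (1, 3, 0) -> finishes; pool += (0, 3, 2) = (1, 6, 2)
  J4 needs (1, 1, 1) <= (1, 6, 2) -> finishes; pool += (1, 0, 2) = (2, 6, 4)
  J9 needs (2, 1, 2) <= (2, 6, 4) -> finishes; pool += (1, 2, 0) = (3, 8, 4)
  J2 needs (3, 5, 2) <= (3, 8, 4) -> finishes; pool += (0, 1, 0) = (3, 9, 4)
The stuck group stays short no matter what:
  J6 cannot run: need (4, 2, 3) vs free (3, 9, 4) (insufficient R2)
  J7 cannot run: need (5, 3, 3) vs free (3, 9, 4) (insufficient R2)
  J1 cannot run: need (4, 0, 1) vs free (3, 9, 4) (insufficient R2)


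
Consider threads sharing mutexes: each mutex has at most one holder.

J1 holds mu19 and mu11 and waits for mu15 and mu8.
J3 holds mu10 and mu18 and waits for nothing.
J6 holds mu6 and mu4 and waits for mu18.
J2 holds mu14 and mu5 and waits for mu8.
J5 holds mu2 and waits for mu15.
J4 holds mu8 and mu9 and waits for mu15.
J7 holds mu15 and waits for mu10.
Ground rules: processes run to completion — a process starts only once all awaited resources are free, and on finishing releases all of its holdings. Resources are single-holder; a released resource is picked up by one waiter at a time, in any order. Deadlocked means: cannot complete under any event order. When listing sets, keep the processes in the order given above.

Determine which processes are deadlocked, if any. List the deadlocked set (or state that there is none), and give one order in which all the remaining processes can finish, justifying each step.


Nothing here is deadlocked.
Key observation: every chain of waits terminates; starting from the processes that wait on nothing, all the rest unlock in turn.
A valid finishing order for the others: J3, J7, J4, J1, J2, J5, J6.
Walking it through:
  J3 waits on nothing -> runs at once and releases mu10 and mu18
  run J7 (all its waits — mu10 — are resolved); releases mu15
  run J4 (all its waits — mu15 — are resolved); releases mu8 and mu9
  run J1 (all its waits — mu15 and mu8 — are resolved); releases mu19 and mu11
  run J2 (all its waits — mu8 — are resolved); releases mu14 and mu5
  run J5 (all its waits — mu15 — are resolved); releases mu2
  run J6 (all its waits — mu18 — are resolved); releases mu6 and mu4


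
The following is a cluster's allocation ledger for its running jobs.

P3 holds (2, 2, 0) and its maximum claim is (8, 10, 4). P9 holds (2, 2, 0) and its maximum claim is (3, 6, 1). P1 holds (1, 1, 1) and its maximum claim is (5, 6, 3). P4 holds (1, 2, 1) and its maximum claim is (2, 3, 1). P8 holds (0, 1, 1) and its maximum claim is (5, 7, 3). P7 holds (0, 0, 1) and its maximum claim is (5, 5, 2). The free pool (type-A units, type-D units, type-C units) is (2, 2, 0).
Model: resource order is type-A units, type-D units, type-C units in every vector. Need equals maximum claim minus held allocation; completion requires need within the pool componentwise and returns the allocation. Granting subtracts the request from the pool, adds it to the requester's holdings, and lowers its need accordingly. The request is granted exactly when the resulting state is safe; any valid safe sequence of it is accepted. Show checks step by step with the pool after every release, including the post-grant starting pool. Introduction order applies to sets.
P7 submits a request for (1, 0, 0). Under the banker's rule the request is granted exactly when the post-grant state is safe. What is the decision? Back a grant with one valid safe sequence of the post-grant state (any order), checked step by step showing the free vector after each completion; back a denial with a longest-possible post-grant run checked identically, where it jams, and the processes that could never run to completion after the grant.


GRANT: granting preserves safety; a valid post-grant sequence is P4, P9, P7, P8, P1, P3.
Key observation: after the grant the pool drops to (1, 2, 0), which still lets P4 finish first and unwind the rest.
Step-by-step check of the post-grant state:
  pool = (1, 2, 0)
  run P4 (needs (1, 1, 0), free (1, 2, 0)); after release of (1, 2, 1) the pool is (2, 4, 1)
  run P9 (needs (1, 4, 1), free (2, 4, 1)); after release of (2, 2, 0) the pool is (4, 6, 1)
  run P7 (needs (4, 5, 1), free (4, 6, 1)); after release of (1, 0, 1) the pool is (5, 6, 2)
  run P8 (needs (5, 6, 2), free (5, 6, 2)); after release of (0, 1, 1) the pool is (5, 7, 3)
  run P1 (needs (4, 5, 2), free (5, 7, 3)); after release of (1, 1, 1) the pool is (6, 8, 4)
  run P3 (needs (6, 8, 4), free (6, 8, 4)); after release of (2, 2, 0) the pool is (8, 10, 4)


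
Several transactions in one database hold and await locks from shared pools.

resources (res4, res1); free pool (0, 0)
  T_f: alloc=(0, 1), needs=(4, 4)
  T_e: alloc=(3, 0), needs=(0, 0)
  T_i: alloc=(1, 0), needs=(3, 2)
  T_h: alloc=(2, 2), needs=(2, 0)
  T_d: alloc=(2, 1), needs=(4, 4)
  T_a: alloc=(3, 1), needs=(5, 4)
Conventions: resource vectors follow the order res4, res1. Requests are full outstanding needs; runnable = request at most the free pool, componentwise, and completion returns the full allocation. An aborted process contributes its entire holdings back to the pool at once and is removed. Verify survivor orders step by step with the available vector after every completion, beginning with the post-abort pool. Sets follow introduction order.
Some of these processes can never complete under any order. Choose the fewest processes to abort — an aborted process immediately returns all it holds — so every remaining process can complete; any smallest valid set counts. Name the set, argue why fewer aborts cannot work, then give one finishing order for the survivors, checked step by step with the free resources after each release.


Abort T_f and T_a.
Key observation: no ordering could ever have run T_d before the abort of T_f and T_a; with (3, 2) back in the pool it fits at step 4.
Why nothing smaller works — every single abort fails: T_f alone leaves T_d blocked (short on res1); T_e alone leaves T_f blocked (short on res1); T_i alone leaves T_f blocked (short on res1); T_h alone leaves T_f blocked (short on res1); T_d alone leaves T_f blocked (short on res1); T_a alone leaves T_f blocked (short on res1).
The survivors complete as T_h, T_e, T_i, T_d. Verifying each step (starting from the post-abort pool):
  pool = (3, 2)
  T_h: need (2, 0) fits (3, 2); releases (2, 2), pool now (5, 4)
  T_e: need (0, 0) fits (5, 4); releases (3, 0), pool now (8, 4)
  T_i: need (3, 2) fits (8, 4); releases (1, 0), pool now (9, 4)
  T_d: need (4, 4) fits (9, 4); releases (2, 1), pool now (11, 5)


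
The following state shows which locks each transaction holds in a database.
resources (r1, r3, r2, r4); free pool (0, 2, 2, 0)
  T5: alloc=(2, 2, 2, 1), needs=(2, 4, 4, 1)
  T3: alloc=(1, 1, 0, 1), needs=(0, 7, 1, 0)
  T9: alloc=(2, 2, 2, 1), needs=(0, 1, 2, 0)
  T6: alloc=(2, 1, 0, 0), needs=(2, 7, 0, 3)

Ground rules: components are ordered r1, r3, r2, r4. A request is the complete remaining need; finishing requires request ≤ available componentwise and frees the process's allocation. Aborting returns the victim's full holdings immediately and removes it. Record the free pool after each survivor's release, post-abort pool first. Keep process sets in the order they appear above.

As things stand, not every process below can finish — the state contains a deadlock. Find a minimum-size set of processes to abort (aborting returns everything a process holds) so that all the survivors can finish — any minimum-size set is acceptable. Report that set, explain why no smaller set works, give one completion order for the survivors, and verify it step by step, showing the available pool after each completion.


Abort T3.
Key observation: aborting T3 returns (1, 1, 0, 1), and T6 — hopeless before — runs at step 3 with the returned capacity in the pool.
No smaller set exists: with zero aborts the deadlock remains.
Survivors finish in the order: T9, T5, T6. Walking it through (pool after the aborts first):
  pool = (1, 3, 2, 1)
  T9 needs (0, 1, 2, 0) <= (1, 3, 2, 1) -> finishes; pool += (2, 2, 2, 1) = (3, 5, 4, 2)
  T5 needs (2, 4, 4, 1) <= (3, 5, 4, 2) -> finishes; pool += (2, 2, 2, 1) = (5, 7, 6, 3)
  T6 needs (2, 7, 0, 3) <= (5, 7, 6, 3) -> finishes; pool += (2, 1, 0, 0) = (7, 8, 6, 3)


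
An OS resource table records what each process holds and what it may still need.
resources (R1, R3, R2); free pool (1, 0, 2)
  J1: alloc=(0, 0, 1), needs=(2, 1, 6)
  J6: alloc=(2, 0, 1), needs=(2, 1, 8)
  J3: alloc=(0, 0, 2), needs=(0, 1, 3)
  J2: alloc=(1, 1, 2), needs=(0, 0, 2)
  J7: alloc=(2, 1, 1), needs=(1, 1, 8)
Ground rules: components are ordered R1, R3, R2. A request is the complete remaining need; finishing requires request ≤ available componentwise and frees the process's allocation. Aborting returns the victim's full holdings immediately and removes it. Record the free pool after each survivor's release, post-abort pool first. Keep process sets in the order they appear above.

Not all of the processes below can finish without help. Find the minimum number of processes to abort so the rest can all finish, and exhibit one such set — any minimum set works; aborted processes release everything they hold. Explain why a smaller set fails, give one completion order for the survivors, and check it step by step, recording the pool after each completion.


Abort J7.
Key observation: the returned (2, 1, 1) from J7 is what brings J6 — unrunnable before, under any order — into play at step 4.
No smaller set exists: with zero aborts the deadlock remains.
Survivors finish in the order: J3, J2, J1, J6. Check, step by step (pool after the aborts first):
  pool = (3, 1, 3)
  J3 needs (0, 1, 3) <= (3, 1, 3) -> finishes; pool += (0, 0, 2) = (3, 1, 5)
  J2 needs (0, 0, 2) <= (3, 1, 5) -> finishes; pool += (1, 1, 2) = (4, 2, 7)
  J1 needs (2, 1, 6) <= (4, 2, 7) -> finishes; pool += (0, 0, 1) = (4, 2, 8)
  J6 needs (2, 1, 8) <= (4, 2, 8) -> finishes; pool += (2, 0, 1) = (6, 2, 9)


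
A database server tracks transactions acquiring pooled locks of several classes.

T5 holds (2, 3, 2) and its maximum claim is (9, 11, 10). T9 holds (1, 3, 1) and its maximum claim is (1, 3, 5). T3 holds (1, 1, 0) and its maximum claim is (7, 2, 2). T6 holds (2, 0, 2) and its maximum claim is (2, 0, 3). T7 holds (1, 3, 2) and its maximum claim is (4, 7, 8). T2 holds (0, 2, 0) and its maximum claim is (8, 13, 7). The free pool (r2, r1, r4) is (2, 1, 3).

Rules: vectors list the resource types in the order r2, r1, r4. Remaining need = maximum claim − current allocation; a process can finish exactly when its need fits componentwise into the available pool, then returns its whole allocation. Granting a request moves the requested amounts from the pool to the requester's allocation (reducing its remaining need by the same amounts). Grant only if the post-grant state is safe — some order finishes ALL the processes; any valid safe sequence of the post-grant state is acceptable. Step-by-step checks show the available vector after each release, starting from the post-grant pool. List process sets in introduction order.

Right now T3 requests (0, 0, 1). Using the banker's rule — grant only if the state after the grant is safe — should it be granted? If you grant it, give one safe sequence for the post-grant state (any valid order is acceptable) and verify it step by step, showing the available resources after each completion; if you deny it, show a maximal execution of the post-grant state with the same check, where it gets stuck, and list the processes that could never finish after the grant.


DENY: after the grant no complete ordering would exist.
Key observation: after T6, T9 the pool peaks at (5, 4, 5), and each blocked process is short somewhere: T5 on r2, r1, r4; T3 on r2; T7 on r4; T2 on r2, r1, r4.
Pretend the grant happened; the run T6, T9 goes as far as possible. Check, step by step:
  pool = (2, 1, 2)
  run T6 (needs (0, 0, 1), free (2, 1, 2)); after release of (2, 0, 2) the pool is (4, 1, 4)
  run T9 (needs (0, 0, 4), free (4, 1, 4)); after release of (1, 3, 1) the pool is (5, 4, 5)
  T5 cannot run: need (7, 8, 8) vs free (5, 4, 5) (insufficient r2, r1 and r4)
  T3 cannot run: need (6, 1, 1) vs free (5, 4, 5) (insufficient r2)
  T7 cannot run: need (3, 4, 6) vs free (5, 4, 5) (insufficient r4)
  T2 cannot run: need (8, 11, 7) vs free (5, 4, 5) (insufficient r2, r1 and r4)
Had the request been granted, T5, T3, T7 and T2 could never finish.


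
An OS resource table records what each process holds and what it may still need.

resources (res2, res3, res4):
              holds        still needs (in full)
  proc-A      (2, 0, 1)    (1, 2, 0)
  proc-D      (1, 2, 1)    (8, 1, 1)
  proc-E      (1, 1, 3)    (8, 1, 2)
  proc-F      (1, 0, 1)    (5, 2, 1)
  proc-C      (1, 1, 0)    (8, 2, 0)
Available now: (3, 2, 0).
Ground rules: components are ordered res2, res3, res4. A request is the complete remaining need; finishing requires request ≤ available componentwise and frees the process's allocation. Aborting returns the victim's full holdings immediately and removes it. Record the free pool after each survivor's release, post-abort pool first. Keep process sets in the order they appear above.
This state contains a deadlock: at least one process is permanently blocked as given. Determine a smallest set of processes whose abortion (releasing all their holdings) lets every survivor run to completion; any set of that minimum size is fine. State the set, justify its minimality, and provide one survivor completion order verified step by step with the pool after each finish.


Abort proc-D and proc-E.
Key observation: the returned (2, 3, 4) from proc-D and proc-E is what brings proc-C — unrunnable before, under any order — into play at step 3.
No one abort is enough; case by case: proc-A alone leaves proc-D blocked (short on res2); proc-D alone leaves proc-E blocked (short on res2); proc-E alone leaves proc-D blocked (short on res2); proc-F alone leaves proc-D blocked (short on res2); proc-C alone leaves proc-D blocked (short on res2).
One survivor order: proc-F, proc-A, proc-C. Walking it through (post-abort pool first):
  pool = (5, 5, 4)
  run proc-F (needs (5, 2, 1), free (5, 5, 4)); after release of (1, 0, 1) the pool is (6, 5, 5)
  run proc-A (needs (1, 2, 0), free (6, 5, 5)); after release of (2, 0, 1) the pool is (8, 5, 6)
  run proc-C (needs (8, 2, 0), free (8, 5, 6)); after release of (1, 1, 0) the pool is (9, 6, 6)


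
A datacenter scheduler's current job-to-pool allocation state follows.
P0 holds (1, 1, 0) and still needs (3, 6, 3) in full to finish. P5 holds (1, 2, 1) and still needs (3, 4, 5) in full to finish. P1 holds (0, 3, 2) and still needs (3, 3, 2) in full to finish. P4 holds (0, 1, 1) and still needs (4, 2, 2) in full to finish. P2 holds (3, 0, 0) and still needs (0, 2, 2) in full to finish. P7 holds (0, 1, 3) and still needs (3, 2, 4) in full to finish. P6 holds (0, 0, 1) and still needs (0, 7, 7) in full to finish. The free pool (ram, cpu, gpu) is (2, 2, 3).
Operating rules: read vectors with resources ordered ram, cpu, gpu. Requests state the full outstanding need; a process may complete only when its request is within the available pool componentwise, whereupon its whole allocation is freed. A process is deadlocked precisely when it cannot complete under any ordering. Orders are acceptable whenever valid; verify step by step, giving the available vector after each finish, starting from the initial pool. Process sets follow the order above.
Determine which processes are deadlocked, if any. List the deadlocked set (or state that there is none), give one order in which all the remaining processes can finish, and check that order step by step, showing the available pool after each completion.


No process is deadlocked.
Key observation: P2 fits the free pool immediately, and its release cascades until everyone finishes.
The rest can finish in the order P2, P4, P1, P5, P6, P7, P0. Check, step by step:
  pool = (2, 2, 3)
  P2 needs (0, 2, 2) <= (2, 2, 3) -> finishes; pool += (3, 0, 0) = (5, 2, 3)
  P4 needs (4, 2, 2) <= (5, 2, 3) -> finishes; pool += (0, 1, 1) = (5, 3, 4)
  P1 needs (3, 3, 2) <= (5, 3, 4) -> finishes; pool += (0, 3, 2) = (5, 6, 6)
  P5 needs (3, 4, 5) <= (5, 6, 6) -> finishes; pool += (1, 2, 1) = (6, 8, 7)
  P6 needs (0, 7, 7) <= (6, 8, 7) -> finishes; pool += (0, 0, 1) = (6, 8, 8)
  P7 needs (3, 2, 4) <= (6, 8, 8) -> finishes; pool += (0, 1, 3) = (6, 9, 11)
  P0 needs (3, 6, 3) <= (6, 9, 11) -> finishes; pool += (1, 1, 0) = (7, 10, 11)


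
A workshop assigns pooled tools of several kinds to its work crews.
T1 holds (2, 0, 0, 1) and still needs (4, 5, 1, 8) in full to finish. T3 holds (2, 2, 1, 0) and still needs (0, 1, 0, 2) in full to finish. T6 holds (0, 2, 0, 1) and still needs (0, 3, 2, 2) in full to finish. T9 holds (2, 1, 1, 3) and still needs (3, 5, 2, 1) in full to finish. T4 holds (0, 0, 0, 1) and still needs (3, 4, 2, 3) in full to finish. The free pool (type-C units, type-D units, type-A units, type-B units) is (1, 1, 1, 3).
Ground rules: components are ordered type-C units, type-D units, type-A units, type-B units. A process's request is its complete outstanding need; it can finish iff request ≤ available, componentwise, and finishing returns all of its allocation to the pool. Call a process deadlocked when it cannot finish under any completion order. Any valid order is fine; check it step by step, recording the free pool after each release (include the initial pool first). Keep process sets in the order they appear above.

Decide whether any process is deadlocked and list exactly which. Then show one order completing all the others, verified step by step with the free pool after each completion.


Nothing here is deadlocked.
Key observation: no deadlock: T3 fits now, and the freed resources carry the rest through.
A valid finishing order for the others: T3, T6, T4, T9, T1. Walking it through:
  pool = (1, 1, 1, 3)
  T3: need (0, 1, 0, 2) fits (1, 1, 1, 3); releases (2, 2, 1, 0), pool now (3, 3, 2, 3)
  T6: need (0, 3, 2, 2) fits (3, 3, 2, 3); releases (0, 2, 0, 1), pool now (3, 5, 2, 4)
  T4: need (3, 4, 2, 3) fits (3, 5, 2, 4); releases (0, 0, 0, 1), pool now (3, 5, 2, 5)
  T9: need (3, 5, 2, 1) fits (3, 5, 2, 5); releases (2, 1, 1, 3), pool now (5, 6, 3, 8)
  T1: need (4, 5, 1, 8) fits (5, 6, 3, 8); releases (2, 0, 0, 1), pool now (7, 6, 3, 9)


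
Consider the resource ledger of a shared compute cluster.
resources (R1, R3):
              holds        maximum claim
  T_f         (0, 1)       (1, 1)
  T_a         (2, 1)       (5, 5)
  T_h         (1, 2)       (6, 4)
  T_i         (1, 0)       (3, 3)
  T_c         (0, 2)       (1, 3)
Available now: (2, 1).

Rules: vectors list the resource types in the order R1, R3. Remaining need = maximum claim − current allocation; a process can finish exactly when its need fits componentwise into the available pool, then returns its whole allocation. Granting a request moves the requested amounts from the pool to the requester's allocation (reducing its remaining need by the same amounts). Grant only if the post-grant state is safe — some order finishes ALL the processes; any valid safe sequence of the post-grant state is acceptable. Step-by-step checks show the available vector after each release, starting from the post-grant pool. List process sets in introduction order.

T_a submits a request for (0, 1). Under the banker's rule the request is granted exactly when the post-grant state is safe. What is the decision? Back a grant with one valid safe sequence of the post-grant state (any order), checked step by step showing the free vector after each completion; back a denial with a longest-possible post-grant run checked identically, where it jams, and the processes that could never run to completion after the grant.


GRANT — the state after the grant stays safe, e.g. via T_f, T_c, T_i, T_a, T_h.
Key observation: granting shrinks the pool to (2, 0), yet T_f still fits and the chain goes through.
Step-by-step check of the post-grant state:
  pool = (2, 0)
  T_f needs (1, 0) <= (2, 0) -> finishes; pool += (0, 1) = (2, 1)
  T_c needs (1, 1) <= (2, 1) -> finishes; pool += (0, 2) = (2, 3)
  T_i needs (2, 3) <= (2, 3) -> finishes; pool += (1, 0) = (3, 3)
  T_a needs (3, 3) <= (3, 3) -> finishes; pool += (2, 2) = (5, 5)
  T_h needs (5, 2) <= (5, 5) -> finishes; pool += (1, 2) = (6, 7)


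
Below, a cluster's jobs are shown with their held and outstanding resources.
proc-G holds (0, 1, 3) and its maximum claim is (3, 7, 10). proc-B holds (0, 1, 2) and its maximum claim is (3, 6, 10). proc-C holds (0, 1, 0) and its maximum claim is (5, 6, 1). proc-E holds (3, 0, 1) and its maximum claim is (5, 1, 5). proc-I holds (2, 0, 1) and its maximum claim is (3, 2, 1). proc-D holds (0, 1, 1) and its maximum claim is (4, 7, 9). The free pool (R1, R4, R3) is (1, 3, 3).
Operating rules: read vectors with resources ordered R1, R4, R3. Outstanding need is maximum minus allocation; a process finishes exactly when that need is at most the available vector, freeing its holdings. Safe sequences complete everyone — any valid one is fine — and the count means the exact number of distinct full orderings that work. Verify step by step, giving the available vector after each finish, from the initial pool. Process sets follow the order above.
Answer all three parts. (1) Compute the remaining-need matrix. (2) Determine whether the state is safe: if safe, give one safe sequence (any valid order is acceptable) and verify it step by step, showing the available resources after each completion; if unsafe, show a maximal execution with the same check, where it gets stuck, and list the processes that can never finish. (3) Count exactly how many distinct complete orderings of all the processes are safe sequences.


(1) Need matrix, components ordered R1, R4, R3:
  proc-G: (3, 6, 7)
  proc-B: (3, 5, 8)
  proc-C: (5, 5, 1)
  proc-E: (2, 1, 4)
  proc-I: (1, 2, 0)
  proc-D: (4, 6, 8)
(2) UNSAFE.
Key observation: once proc-I, proc-E finish, the pool peaks at (6, 3, 5) — and every remaining process still needs more R4 than that.
The run proc-I, proc-E cannot be extended any further. Walking it through:
  pool = (1, 3, 3)
  run proc-I (needs (1, 2, 0), free (1, 3, 3)); after release of (2, 0, 1) the pool is (3, 3, 4)
  run proc-E (needs (2, 1, 4), free (3, 3, 4)); after release of (3, 0, 1) the pool is (6, 3, 5)
  blocked: proc-G wants (3, 6, 7), pool (6, 3, 5) — not enough R4 and R3
  blocked: proc-B wants (3, 5, 8), pool (6, 3, 5) — not enough R4 and R3
  blocked: proc-C wants (5, 5, 1), pool (6, 3, 5) — not enough R4
  blocked: proc-D wants (4, 6, 8), pool (6, 3, 5) — not enough R4 and R3
Processes that can never finish: proc-G, proc-B, proc-C and proc-D.
(3) Exactly 0 of the possible complete orderings are safe sequences.


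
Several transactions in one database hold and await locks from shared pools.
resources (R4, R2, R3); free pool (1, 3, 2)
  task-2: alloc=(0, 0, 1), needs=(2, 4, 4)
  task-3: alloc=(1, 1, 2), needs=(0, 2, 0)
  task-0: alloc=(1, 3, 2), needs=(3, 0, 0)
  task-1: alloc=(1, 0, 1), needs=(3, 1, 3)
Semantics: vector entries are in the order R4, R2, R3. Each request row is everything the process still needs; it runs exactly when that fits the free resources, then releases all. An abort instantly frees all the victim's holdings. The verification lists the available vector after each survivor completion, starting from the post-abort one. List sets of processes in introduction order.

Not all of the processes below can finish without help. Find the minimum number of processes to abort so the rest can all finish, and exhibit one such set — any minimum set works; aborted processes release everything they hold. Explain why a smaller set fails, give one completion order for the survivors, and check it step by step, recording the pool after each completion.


Minimum abort set: task-0.
Key observation: task-1 was stuck for good until task-0 gave back (1, 3, 2); in the order shown it finishes at step 2.
No smaller set exists: with zero aborts the deadlock remains.
One survivor order: task-3, task-1, task-2. Verifying each step (post-abort pool first):
  pool = (2, 6, 4)
  task-3: need (0, 2, 0) fits (2, 6, 4); releases (1, 1, 2), pool now (3, 7, 6)
  task-1: need (3, 1, 3) fits (3, 7, 6); releases (1, 0, 1), pool now (4, 7, 7)
  task-2: need (2, 4, 4) fits (4, 7, 7); releases (0, 0, 1), pool now (4, 7, 8)


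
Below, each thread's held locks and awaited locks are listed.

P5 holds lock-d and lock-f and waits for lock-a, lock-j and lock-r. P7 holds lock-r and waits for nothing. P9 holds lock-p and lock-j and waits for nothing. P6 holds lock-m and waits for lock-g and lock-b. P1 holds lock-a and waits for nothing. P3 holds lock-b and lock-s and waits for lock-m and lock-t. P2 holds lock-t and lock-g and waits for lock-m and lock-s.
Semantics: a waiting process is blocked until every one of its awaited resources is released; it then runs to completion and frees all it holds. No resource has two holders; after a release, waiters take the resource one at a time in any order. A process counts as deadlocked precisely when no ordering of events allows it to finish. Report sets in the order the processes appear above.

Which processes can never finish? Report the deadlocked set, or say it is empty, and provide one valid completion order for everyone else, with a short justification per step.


The deadlocked set is P6, P3 and P2.
Key observation: nobody on the ring P6 -> P3 -> P6 can start until another member finishes, which never happens; P2 is caught in further circular waits.
A valid finishing order for the others: P1, P9, P7, P5.
Check, step by step:
  P1 waits on nothing -> runs at once and releases lock-a
  P9 waits on nothing -> runs at once and releases lock-p and lock-j
  P7 waits on nothing -> runs at once and releases lock-r
  P5: everything it awaited (lock-a, lock-j and lock-r) is free; runs, freeing lock-d and lock-f


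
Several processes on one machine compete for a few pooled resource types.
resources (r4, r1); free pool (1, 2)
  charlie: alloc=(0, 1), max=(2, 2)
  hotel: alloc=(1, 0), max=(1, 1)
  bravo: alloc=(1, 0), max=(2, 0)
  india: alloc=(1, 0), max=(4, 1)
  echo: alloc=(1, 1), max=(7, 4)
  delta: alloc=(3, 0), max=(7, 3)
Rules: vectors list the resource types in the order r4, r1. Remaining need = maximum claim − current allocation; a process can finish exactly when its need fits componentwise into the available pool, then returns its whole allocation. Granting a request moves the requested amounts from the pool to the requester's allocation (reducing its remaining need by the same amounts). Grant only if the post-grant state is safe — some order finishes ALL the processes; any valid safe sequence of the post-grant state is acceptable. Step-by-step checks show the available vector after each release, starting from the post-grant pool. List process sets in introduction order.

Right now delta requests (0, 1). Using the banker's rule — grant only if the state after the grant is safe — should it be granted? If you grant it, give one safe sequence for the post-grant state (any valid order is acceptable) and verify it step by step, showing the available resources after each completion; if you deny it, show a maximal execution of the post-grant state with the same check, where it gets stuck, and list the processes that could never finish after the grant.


GRANT — the state after the grant stays safe, e.g. via hotel, charlie, bravo, india, delta, echo.
Key observation: the transfer keeps a workable pool ((1, 1)); hotel starts the safe sequence.
Check on the post-grant state, step by step:
  pool = (1, 1)
  run hotel (needs (0, 1), free (1, 1)); after release of (1, 0) the pool is (2, 1)
  run charlie (needs (2, 1), free (2, 1)); after release of (0, 1) the pool is (2, 2)
  run bravo (needs (1, 0), free (2, 2)); after release of (1, 0) the pool is (3, 2)
  run india (needs (3, 1), free (3, 2)); after release of (1, 0) the pool is (4, 2)
  run delta (needs (4, 2), free (4, 2)); after release of (3, 1) the pool is (7, 3)
  run echo (needs (6, 3), free (7, 3)); after release of (1, 1) the pool is (8, 4)


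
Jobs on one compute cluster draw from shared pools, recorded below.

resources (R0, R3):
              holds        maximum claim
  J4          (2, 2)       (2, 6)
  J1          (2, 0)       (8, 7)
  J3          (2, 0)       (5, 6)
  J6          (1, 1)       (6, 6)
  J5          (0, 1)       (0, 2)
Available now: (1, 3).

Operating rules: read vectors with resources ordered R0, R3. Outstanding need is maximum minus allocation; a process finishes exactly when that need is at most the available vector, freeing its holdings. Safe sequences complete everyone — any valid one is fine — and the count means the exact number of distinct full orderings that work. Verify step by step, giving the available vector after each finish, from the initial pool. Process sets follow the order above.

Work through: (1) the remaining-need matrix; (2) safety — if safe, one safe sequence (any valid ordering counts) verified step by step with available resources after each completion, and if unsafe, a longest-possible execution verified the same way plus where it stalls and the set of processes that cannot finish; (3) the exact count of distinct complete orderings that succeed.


(1) Need matrix, components ordered R0, R3:
  J4: (0, 4)
  J1: (6, 7)
  J3: (3, 6)
  J6: (5, 5)
  J5: (0, 1)
(2) SAFE. One safe sequence: J5, J4, J3, J6, J1.
Key observation: J4 marks the first exact bind of the order: its need (0, 4) fits the free (1, 4) with zero slack on a requested resource.
Walking it through:
  pool = (1, 3)
  J5: need (0, 1) fits (1, 3); releases (0, 1), pool now (1, 4)
  J4: need (0, 4) fits (1, 4); releases (2, 2), pool now (3, 6)
  J3: need (3, 6) fits (3, 6); releases (2, 0), pool now (5, 6)
  J6: need (5, 5) fits (5, 6); releases (1, 1), pool now (6, 7)
  J1: need (6, 7) fits (6, 7); releases (2, 0), pool now (8, 7)
(3) The exact count: 1 of the possible complete orderings is a safe sequence.


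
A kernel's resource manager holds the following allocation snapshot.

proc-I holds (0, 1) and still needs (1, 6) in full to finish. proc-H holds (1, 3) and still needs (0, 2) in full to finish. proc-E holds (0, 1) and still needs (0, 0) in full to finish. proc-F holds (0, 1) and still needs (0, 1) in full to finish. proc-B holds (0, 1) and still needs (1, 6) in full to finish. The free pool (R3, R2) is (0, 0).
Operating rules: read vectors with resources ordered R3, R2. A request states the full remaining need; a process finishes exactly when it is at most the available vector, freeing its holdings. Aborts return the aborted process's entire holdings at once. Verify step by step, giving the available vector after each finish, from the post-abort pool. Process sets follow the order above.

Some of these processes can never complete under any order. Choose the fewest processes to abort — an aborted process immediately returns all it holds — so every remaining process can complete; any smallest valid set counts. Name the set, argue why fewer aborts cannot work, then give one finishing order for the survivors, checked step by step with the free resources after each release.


The answer: abort proc-I.
Key observation: no ordering could ever have run proc-B before the abort of proc-I; with (0, 1) back in the pool it fits at step 4.
Why nothing smaller works: aborting no one leaves the state deadlocked as given.
One survivor order: proc-E, proc-F, proc-H, proc-B. Check, step by step (post-abort pool first):
  pool = (0, 1)
  run proc-E (needs (0, 0), free (0, 1)); after release of (0, 1) the pool is (0, 2)
  run proc-F (needs (0, 1), free (0, 2)); after release of (0, 1) the pool is (0, 3)
  run proc-H (needs (0, 2), free (0, 3)); after release of (1, 3) the pool is (1, 6)
  run proc-B (needs (1, 6), free (1, 6)); after release of (0, 1) the pool is (1, 7)


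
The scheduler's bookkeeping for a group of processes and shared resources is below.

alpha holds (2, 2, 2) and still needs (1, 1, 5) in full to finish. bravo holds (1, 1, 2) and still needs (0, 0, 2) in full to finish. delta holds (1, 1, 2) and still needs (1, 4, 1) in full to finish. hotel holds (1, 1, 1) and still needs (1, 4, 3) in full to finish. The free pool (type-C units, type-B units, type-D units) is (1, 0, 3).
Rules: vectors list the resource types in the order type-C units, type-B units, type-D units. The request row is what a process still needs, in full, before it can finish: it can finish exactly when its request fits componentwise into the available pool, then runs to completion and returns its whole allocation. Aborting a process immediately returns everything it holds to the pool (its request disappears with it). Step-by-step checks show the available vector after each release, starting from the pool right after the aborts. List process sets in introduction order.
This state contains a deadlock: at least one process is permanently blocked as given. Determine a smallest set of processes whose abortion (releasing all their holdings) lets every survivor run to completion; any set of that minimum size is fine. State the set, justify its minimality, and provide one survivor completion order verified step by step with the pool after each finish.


Minimum abort set: hotel.
Key observation: the returned (1, 1, 1) from hotel is what brings delta — unrunnable before, under any order — into play at step 3.
No smaller set exists: with zero aborts the deadlock remains.
The survivors complete as bravo, alpha, delta. Walking it through (starting from the post-abort pool):
  pool = (2, 1, 4)
  bravo needs (0, 0, 2) <= (2, 1, 4) -> finishes; pool += (1, 1, 2) = (3, 2, 6)
  alpha needs (1, 1, 5) <= (3, 2, 6) -> finishes; pool += (2, 2, 2) = (5, 4, 8)
  delta needs (1, 4, 1) <= (5, 4, 8) -> finishes; pool += (1, 1, 2) = (6, 5, 10)


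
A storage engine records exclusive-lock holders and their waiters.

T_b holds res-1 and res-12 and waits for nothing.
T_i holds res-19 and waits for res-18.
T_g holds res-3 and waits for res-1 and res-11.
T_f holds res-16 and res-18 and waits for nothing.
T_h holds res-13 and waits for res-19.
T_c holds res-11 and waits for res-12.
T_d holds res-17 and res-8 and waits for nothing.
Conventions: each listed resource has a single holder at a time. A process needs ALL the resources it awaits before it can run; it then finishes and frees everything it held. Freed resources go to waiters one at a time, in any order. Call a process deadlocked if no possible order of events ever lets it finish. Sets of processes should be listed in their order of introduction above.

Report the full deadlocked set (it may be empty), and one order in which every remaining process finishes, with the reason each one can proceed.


The deadlocked set is empty.
Key observation: the wait relation is loop-free; peeling off processes with no waits unwinds the whole state.
A valid finishing order for the others: T_f, T_i, T_b, T_c, T_g, T_d, T_h.
Step-by-step check:
  T_f: no waits; runs immediately, freeing res-16 and res-18
  T_i: everything it awaited (res-18) is free; runs, freeing res-19
  T_b: no waits; runs immediately, freeing res-1 and res-12
  T_c: everything it awaited (res-12) is free; runs, freeing res-11
  T_g: everything it awaited (res-1 and res-11) is free; runs, freeing res-3
  T_d: no waits; runs immediately, freeing res-17 and res-8
  T_h: everything it awaited (res-19) is free; runs, freeing res-13


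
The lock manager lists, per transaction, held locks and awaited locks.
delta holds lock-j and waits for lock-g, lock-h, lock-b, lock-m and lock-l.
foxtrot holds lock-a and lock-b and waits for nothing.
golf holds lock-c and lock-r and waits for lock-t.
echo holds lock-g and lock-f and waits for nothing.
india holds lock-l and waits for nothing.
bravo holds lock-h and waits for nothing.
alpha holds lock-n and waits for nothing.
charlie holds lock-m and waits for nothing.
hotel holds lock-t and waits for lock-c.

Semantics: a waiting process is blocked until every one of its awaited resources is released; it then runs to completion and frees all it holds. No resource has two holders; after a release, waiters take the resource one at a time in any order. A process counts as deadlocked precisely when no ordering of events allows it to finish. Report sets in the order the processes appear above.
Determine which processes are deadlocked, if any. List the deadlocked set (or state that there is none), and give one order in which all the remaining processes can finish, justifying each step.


The deadlocked set is golf and hotel.
Key observation: along golf -> hotel -> golf, each member waits on what the next one holds — a deadlock; no other process is dragged down with it.
One completion order for the rest: charlie, echo, foxtrot, bravo, india, alpha, delta.
Step-by-step check:
  charlie: no waits; runs immediately, freeing lock-m
  echo: no waits; runs immediately, freeing lock-g and lock-f
  foxtrot: no waits; runs immediately, freeing lock-a and lock-b
  bravo: no waits; runs immediately, freeing lock-h
  india: no waits; runs immediately, freeing lock-l
  alpha: no waits; runs immediately, freeing lock-n
  run delta (all its waits — lock-g, lock-h, lock-b, lock-m and lock-l — are resolved); releases lock-j
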